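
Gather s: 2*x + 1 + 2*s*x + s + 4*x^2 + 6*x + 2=s*(2*x + 1) + 4*x^2 + 8*x + 3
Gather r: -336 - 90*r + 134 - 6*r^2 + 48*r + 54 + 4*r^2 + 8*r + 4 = -2*r^2 - 34*r - 144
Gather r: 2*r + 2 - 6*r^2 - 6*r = -6*r^2 - 4*r + 2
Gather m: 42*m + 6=42*m + 6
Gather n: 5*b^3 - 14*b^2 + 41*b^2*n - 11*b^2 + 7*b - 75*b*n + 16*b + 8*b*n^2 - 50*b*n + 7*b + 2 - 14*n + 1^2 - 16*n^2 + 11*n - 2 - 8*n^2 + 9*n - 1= 5*b^3 - 25*b^2 + 30*b + n^2*(8*b - 24) + n*(41*b^2 - 125*b + 6)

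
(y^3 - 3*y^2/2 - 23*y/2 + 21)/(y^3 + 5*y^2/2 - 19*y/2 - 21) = (y - 2)/(y + 2)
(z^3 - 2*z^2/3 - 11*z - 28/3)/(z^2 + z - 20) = (3*z^2 + 10*z + 7)/(3*(z + 5))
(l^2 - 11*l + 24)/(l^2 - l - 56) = (l - 3)/(l + 7)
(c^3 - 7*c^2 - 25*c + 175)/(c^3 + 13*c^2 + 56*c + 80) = (c^2 - 12*c + 35)/(c^2 + 8*c + 16)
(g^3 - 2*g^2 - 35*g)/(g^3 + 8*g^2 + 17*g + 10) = g*(g - 7)/(g^2 + 3*g + 2)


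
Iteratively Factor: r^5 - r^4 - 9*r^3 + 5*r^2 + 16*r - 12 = (r - 1)*(r^4 - 9*r^2 - 4*r + 12) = (r - 1)*(r + 2)*(r^3 - 2*r^2 - 5*r + 6) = (r - 3)*(r - 1)*(r + 2)*(r^2 + r - 2) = (r - 3)*(r - 1)^2*(r + 2)*(r + 2)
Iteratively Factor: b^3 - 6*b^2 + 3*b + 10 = (b + 1)*(b^2 - 7*b + 10) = (b - 5)*(b + 1)*(b - 2)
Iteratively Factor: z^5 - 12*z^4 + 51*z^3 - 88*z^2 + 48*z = (z - 4)*(z^4 - 8*z^3 + 19*z^2 - 12*z) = (z - 4)*(z - 3)*(z^3 - 5*z^2 + 4*z) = z*(z - 4)*(z - 3)*(z^2 - 5*z + 4) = z*(z - 4)*(z - 3)*(z - 1)*(z - 4)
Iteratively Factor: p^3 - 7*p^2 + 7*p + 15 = (p + 1)*(p^2 - 8*p + 15) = (p - 3)*(p + 1)*(p - 5)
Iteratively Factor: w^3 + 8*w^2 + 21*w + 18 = (w + 3)*(w^2 + 5*w + 6) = (w + 3)^2*(w + 2)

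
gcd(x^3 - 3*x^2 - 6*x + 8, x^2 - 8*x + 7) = x - 1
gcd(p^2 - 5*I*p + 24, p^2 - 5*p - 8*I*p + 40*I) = p - 8*I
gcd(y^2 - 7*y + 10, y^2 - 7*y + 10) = y^2 - 7*y + 10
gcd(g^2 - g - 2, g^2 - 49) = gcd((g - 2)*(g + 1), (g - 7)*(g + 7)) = 1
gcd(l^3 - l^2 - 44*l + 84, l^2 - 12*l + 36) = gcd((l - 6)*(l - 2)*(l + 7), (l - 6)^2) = l - 6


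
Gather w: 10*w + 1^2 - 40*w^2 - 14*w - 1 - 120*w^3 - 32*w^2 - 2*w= -120*w^3 - 72*w^2 - 6*w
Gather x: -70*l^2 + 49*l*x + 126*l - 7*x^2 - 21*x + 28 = -70*l^2 + 126*l - 7*x^2 + x*(49*l - 21) + 28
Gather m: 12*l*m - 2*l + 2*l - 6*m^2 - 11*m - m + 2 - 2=-6*m^2 + m*(12*l - 12)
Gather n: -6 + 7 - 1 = 0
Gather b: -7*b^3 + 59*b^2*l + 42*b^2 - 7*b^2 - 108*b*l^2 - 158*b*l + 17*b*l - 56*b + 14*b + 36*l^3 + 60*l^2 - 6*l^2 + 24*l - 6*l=-7*b^3 + b^2*(59*l + 35) + b*(-108*l^2 - 141*l - 42) + 36*l^3 + 54*l^2 + 18*l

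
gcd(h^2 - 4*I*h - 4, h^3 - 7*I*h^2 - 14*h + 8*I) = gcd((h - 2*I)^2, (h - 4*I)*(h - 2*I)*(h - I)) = h - 2*I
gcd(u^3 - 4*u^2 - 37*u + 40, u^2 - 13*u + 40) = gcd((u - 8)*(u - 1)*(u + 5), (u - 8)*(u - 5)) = u - 8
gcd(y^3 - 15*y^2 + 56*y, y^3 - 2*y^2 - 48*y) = y^2 - 8*y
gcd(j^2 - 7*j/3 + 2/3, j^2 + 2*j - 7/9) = j - 1/3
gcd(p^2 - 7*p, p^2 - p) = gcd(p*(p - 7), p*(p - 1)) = p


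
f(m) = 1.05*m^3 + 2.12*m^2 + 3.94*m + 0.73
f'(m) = 3.15*m^2 + 4.24*m + 3.94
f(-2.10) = -7.92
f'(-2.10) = 8.93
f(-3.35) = -28.15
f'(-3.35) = 25.09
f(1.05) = 8.42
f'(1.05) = 11.86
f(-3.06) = -21.56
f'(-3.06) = 20.46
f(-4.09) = -51.76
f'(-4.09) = 39.29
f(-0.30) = -0.29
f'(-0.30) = 2.95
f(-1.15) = -2.59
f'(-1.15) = 3.23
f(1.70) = 18.71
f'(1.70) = 20.25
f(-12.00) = -1555.67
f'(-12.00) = 406.66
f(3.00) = 59.98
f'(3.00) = 45.01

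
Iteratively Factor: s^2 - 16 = (s + 4)*(s - 4)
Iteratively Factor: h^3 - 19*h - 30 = (h - 5)*(h^2 + 5*h + 6) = (h - 5)*(h + 3)*(h + 2)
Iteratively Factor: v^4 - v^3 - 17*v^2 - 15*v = (v - 5)*(v^3 + 4*v^2 + 3*v) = (v - 5)*(v + 3)*(v^2 + v) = (v - 5)*(v + 1)*(v + 3)*(v)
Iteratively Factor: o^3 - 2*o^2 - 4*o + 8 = (o + 2)*(o^2 - 4*o + 4) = (o - 2)*(o + 2)*(o - 2)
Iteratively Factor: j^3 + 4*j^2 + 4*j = (j + 2)*(j^2 + 2*j) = (j + 2)^2*(j)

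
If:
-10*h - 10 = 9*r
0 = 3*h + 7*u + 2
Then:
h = -7*u/3 - 2/3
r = 70*u/27 - 10/27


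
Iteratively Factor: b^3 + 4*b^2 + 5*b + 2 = (b + 1)*(b^2 + 3*b + 2) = (b + 1)*(b + 2)*(b + 1)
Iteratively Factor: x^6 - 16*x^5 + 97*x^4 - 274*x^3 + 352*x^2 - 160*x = (x - 1)*(x^5 - 15*x^4 + 82*x^3 - 192*x^2 + 160*x) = (x - 2)*(x - 1)*(x^4 - 13*x^3 + 56*x^2 - 80*x) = x*(x - 2)*(x - 1)*(x^3 - 13*x^2 + 56*x - 80) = x*(x - 4)*(x - 2)*(x - 1)*(x^2 - 9*x + 20) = x*(x - 5)*(x - 4)*(x - 2)*(x - 1)*(x - 4)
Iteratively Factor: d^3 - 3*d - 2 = (d + 1)*(d^2 - d - 2) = (d - 2)*(d + 1)*(d + 1)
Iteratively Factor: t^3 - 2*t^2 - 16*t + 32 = (t - 4)*(t^2 + 2*t - 8) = (t - 4)*(t - 2)*(t + 4)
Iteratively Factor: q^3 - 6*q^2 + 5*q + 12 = (q - 3)*(q^2 - 3*q - 4) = (q - 4)*(q - 3)*(q + 1)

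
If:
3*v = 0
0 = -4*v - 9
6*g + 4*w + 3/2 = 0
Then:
No Solution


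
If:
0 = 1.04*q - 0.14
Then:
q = 0.13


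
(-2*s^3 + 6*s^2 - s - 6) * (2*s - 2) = -4*s^4 + 16*s^3 - 14*s^2 - 10*s + 12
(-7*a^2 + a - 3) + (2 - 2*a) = -7*a^2 - a - 1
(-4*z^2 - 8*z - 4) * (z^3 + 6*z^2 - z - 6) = -4*z^5 - 32*z^4 - 48*z^3 + 8*z^2 + 52*z + 24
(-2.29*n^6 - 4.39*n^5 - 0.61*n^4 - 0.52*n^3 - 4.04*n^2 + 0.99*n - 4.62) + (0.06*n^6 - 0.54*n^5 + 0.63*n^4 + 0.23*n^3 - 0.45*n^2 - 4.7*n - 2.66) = -2.23*n^6 - 4.93*n^5 + 0.02*n^4 - 0.29*n^3 - 4.49*n^2 - 3.71*n - 7.28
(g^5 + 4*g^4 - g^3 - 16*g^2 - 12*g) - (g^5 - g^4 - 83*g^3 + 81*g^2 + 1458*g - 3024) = 5*g^4 + 82*g^3 - 97*g^2 - 1470*g + 3024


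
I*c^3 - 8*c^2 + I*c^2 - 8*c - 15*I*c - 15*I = (c + 3*I)*(c + 5*I)*(I*c + I)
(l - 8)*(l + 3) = l^2 - 5*l - 24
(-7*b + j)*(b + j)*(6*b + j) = -42*b^3 - 43*b^2*j + j^3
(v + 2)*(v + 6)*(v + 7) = v^3 + 15*v^2 + 68*v + 84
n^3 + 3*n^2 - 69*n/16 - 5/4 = (n - 5/4)*(n + 1/4)*(n + 4)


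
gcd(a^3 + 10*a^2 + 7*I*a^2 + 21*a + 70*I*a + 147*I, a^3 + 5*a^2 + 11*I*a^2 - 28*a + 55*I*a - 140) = a + 7*I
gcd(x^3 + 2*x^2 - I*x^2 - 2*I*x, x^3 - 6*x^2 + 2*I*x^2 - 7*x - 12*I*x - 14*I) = 1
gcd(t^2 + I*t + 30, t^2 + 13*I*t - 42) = t + 6*I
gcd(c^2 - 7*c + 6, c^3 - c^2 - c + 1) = c - 1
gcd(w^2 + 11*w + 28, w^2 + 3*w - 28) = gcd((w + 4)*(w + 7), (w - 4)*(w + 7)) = w + 7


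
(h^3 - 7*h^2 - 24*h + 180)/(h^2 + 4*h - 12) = (h^3 - 7*h^2 - 24*h + 180)/(h^2 + 4*h - 12)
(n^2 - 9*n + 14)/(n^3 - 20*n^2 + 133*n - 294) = (n - 2)/(n^2 - 13*n + 42)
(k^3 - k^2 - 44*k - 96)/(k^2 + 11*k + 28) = (k^2 - 5*k - 24)/(k + 7)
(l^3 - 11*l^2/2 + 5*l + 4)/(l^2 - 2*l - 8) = (l^2 - 3*l/2 - 1)/(l + 2)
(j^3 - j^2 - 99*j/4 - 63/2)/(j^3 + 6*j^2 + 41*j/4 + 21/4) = (j - 6)/(j + 1)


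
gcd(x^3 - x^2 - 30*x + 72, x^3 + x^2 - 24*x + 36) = x^2 + 3*x - 18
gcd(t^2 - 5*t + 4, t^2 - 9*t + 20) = t - 4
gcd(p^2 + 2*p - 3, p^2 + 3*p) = p + 3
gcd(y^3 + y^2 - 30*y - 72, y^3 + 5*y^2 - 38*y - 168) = y^2 - 2*y - 24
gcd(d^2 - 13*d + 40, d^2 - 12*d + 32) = d - 8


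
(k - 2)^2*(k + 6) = k^3 + 2*k^2 - 20*k + 24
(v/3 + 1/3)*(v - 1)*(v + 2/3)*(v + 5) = v^4/3 + 17*v^3/9 + 7*v^2/9 - 17*v/9 - 10/9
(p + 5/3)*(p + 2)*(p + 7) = p^3 + 32*p^2/3 + 29*p + 70/3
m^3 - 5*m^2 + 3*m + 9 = (m - 3)^2*(m + 1)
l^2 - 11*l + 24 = (l - 8)*(l - 3)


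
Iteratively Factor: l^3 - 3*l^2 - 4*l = (l - 4)*(l^2 + l) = (l - 4)*(l + 1)*(l)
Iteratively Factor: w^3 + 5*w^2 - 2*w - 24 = (w + 4)*(w^2 + w - 6) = (w + 3)*(w + 4)*(w - 2)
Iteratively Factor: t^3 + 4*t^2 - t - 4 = (t + 4)*(t^2 - 1) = (t - 1)*(t + 4)*(t + 1)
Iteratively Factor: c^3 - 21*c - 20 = (c - 5)*(c^2 + 5*c + 4) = (c - 5)*(c + 4)*(c + 1)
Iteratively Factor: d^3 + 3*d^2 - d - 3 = (d - 1)*(d^2 + 4*d + 3) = (d - 1)*(d + 1)*(d + 3)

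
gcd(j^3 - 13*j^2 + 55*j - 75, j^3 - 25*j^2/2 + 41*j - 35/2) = j - 5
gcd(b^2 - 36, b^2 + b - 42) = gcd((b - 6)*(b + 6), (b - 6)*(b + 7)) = b - 6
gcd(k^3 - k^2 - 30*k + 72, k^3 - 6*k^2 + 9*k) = k - 3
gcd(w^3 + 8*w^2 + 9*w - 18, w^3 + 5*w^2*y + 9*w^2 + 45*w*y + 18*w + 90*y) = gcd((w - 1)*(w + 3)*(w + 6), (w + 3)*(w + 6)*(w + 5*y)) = w^2 + 9*w + 18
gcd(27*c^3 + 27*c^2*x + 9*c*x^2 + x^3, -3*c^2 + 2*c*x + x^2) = 3*c + x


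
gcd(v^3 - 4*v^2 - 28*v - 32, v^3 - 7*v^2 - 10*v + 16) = v^2 - 6*v - 16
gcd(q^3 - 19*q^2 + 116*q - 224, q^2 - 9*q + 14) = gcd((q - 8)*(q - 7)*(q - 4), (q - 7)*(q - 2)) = q - 7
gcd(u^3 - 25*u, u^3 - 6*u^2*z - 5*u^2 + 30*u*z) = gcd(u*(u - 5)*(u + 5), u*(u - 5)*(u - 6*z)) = u^2 - 5*u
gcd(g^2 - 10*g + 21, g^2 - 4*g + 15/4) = 1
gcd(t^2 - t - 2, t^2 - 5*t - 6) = t + 1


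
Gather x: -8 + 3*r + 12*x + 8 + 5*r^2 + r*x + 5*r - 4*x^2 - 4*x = 5*r^2 + 8*r - 4*x^2 + x*(r + 8)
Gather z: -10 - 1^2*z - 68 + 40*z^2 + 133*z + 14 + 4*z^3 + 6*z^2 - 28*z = 4*z^3 + 46*z^2 + 104*z - 64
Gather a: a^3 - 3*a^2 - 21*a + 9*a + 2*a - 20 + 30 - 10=a^3 - 3*a^2 - 10*a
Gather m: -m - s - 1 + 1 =-m - s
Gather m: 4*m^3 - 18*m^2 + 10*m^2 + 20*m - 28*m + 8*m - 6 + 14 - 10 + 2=4*m^3 - 8*m^2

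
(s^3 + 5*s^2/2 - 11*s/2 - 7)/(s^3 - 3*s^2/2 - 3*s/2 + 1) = (2*s + 7)/(2*s - 1)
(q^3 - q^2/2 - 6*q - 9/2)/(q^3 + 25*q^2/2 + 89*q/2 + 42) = (q^2 - 2*q - 3)/(q^2 + 11*q + 28)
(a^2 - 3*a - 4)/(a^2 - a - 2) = (a - 4)/(a - 2)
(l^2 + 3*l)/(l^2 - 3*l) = (l + 3)/(l - 3)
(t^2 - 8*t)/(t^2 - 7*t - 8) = t/(t + 1)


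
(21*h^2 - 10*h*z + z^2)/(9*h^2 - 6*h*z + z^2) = (-7*h + z)/(-3*h + z)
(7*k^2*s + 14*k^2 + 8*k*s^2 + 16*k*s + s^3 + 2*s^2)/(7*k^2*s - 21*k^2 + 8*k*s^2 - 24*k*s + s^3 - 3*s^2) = (s + 2)/(s - 3)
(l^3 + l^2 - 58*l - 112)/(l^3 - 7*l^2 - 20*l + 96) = (l^2 + 9*l + 14)/(l^2 + l - 12)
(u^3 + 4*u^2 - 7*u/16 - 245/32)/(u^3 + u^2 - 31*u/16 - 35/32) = (2*u + 7)/(2*u + 1)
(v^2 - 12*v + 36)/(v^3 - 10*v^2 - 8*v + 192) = (v - 6)/(v^2 - 4*v - 32)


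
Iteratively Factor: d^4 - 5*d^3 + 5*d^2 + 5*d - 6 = (d - 2)*(d^3 - 3*d^2 - d + 3) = (d - 2)*(d - 1)*(d^2 - 2*d - 3) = (d - 3)*(d - 2)*(d - 1)*(d + 1)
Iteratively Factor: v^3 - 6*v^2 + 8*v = (v - 4)*(v^2 - 2*v) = v*(v - 4)*(v - 2)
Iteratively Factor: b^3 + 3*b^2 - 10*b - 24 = (b + 2)*(b^2 + b - 12) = (b + 2)*(b + 4)*(b - 3)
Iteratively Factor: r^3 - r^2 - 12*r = (r - 4)*(r^2 + 3*r) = r*(r - 4)*(r + 3)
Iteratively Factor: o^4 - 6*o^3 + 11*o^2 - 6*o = (o - 1)*(o^3 - 5*o^2 + 6*o) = o*(o - 1)*(o^2 - 5*o + 6) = o*(o - 2)*(o - 1)*(o - 3)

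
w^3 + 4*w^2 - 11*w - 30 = (w - 3)*(w + 2)*(w + 5)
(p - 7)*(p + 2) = p^2 - 5*p - 14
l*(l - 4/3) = l^2 - 4*l/3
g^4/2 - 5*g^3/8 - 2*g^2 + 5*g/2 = g*(g/2 + 1)*(g - 2)*(g - 5/4)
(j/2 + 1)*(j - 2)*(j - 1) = j^3/2 - j^2/2 - 2*j + 2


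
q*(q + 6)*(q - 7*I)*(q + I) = q^4 + 6*q^3 - 6*I*q^3 + 7*q^2 - 36*I*q^2 + 42*q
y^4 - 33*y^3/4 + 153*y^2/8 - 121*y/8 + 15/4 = (y - 5)*(y - 2)*(y - 3/4)*(y - 1/2)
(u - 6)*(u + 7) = u^2 + u - 42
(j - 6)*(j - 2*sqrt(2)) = j^2 - 6*j - 2*sqrt(2)*j + 12*sqrt(2)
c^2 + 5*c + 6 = (c + 2)*(c + 3)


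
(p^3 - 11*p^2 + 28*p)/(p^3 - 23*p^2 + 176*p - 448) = p*(p - 4)/(p^2 - 16*p + 64)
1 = 1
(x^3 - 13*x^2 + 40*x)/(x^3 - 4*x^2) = (x^2 - 13*x + 40)/(x*(x - 4))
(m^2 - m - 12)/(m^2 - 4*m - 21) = (m - 4)/(m - 7)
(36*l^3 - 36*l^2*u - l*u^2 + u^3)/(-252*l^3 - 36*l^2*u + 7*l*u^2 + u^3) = (-l + u)/(7*l + u)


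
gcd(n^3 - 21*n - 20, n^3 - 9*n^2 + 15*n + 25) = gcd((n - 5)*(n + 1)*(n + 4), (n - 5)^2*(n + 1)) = n^2 - 4*n - 5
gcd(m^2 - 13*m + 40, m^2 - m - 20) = m - 5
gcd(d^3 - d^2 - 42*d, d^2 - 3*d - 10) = 1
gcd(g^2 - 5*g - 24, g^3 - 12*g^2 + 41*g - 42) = 1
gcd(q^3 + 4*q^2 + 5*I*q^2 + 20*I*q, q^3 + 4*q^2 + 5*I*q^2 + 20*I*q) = q^3 + q^2*(4 + 5*I) + 20*I*q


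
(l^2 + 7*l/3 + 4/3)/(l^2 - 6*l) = (3*l^2 + 7*l + 4)/(3*l*(l - 6))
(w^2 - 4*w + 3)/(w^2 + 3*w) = (w^2 - 4*w + 3)/(w*(w + 3))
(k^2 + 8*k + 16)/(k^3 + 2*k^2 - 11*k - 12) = (k + 4)/(k^2 - 2*k - 3)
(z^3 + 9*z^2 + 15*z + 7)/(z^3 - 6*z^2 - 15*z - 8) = (z + 7)/(z - 8)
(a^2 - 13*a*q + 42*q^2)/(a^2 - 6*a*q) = (a - 7*q)/a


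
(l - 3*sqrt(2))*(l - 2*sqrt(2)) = l^2 - 5*sqrt(2)*l + 12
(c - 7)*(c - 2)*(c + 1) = c^3 - 8*c^2 + 5*c + 14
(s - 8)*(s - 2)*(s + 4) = s^3 - 6*s^2 - 24*s + 64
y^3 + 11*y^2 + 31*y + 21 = (y + 1)*(y + 3)*(y + 7)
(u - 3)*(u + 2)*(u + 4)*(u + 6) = u^4 + 9*u^3 + 8*u^2 - 84*u - 144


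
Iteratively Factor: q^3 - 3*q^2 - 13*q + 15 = (q + 3)*(q^2 - 6*q + 5) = (q - 1)*(q + 3)*(q - 5)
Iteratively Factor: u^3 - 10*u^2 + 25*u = (u)*(u^2 - 10*u + 25) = u*(u - 5)*(u - 5)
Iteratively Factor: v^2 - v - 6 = (v - 3)*(v + 2)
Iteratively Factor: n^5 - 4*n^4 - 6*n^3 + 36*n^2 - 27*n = (n)*(n^4 - 4*n^3 - 6*n^2 + 36*n - 27) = n*(n - 1)*(n^3 - 3*n^2 - 9*n + 27) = n*(n - 3)*(n - 1)*(n^2 - 9) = n*(n - 3)*(n - 1)*(n + 3)*(n - 3)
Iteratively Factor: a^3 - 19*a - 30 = (a + 3)*(a^2 - 3*a - 10) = (a + 2)*(a + 3)*(a - 5)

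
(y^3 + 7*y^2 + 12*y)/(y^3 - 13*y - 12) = y*(y + 4)/(y^2 - 3*y - 4)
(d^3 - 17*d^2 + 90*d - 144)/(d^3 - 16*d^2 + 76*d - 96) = (d - 3)/(d - 2)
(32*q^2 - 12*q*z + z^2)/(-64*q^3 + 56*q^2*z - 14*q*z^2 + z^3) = 1/(-2*q + z)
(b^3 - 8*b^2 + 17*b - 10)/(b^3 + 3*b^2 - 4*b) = (b^2 - 7*b + 10)/(b*(b + 4))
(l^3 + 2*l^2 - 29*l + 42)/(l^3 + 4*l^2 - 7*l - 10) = (l^2 + 4*l - 21)/(l^2 + 6*l + 5)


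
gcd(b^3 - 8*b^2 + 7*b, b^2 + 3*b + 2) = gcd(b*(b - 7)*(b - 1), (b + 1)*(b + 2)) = 1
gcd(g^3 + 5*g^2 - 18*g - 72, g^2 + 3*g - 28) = g - 4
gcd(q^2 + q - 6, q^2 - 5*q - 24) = q + 3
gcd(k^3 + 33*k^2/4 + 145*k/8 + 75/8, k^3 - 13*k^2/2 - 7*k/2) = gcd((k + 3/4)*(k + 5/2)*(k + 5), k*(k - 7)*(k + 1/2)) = 1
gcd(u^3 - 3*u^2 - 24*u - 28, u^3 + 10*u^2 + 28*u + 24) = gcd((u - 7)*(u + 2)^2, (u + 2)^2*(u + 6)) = u^2 + 4*u + 4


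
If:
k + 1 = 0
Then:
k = -1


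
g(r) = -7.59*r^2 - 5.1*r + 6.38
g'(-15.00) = 222.60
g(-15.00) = -1624.87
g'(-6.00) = 85.98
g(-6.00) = -236.26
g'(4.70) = -76.45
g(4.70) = -185.25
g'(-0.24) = -1.46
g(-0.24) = 7.17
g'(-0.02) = -4.80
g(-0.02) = 6.48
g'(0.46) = -12.08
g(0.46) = 2.43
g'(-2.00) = 25.26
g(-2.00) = -13.78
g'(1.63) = -29.84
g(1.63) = -22.10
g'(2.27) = -39.56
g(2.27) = -44.31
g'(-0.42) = 1.28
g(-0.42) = 7.18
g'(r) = -15.18*r - 5.1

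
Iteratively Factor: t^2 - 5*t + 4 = (t - 4)*(t - 1)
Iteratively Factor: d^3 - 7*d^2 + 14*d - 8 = (d - 4)*(d^2 - 3*d + 2) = (d - 4)*(d - 2)*(d - 1)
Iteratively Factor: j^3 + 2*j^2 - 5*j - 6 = (j + 1)*(j^2 + j - 6) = (j + 1)*(j + 3)*(j - 2)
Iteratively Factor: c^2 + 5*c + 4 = (c + 1)*(c + 4)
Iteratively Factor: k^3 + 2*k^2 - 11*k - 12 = (k + 1)*(k^2 + k - 12) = (k - 3)*(k + 1)*(k + 4)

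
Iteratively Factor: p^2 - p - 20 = (p + 4)*(p - 5)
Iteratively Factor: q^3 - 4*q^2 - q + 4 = (q + 1)*(q^2 - 5*q + 4) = (q - 1)*(q + 1)*(q - 4)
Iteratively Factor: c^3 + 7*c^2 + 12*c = (c)*(c^2 + 7*c + 12) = c*(c + 4)*(c + 3)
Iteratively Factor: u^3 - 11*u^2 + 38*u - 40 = (u - 4)*(u^2 - 7*u + 10) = (u - 5)*(u - 4)*(u - 2)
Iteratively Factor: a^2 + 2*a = (a + 2)*(a)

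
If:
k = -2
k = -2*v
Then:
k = -2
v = 1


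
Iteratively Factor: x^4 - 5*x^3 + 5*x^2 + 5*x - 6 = (x - 2)*(x^3 - 3*x^2 - x + 3) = (x - 2)*(x - 1)*(x^2 - 2*x - 3) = (x - 2)*(x - 1)*(x + 1)*(x - 3)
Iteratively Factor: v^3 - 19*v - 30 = (v - 5)*(v^2 + 5*v + 6) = (v - 5)*(v + 2)*(v + 3)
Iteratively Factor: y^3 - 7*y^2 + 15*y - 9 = (y - 3)*(y^2 - 4*y + 3) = (y - 3)^2*(y - 1)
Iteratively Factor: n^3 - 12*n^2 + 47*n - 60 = (n - 5)*(n^2 - 7*n + 12) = (n - 5)*(n - 3)*(n - 4)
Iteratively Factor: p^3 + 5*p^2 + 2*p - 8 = (p + 2)*(p^2 + 3*p - 4) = (p + 2)*(p + 4)*(p - 1)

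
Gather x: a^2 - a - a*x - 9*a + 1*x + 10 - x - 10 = a^2 - a*x - 10*a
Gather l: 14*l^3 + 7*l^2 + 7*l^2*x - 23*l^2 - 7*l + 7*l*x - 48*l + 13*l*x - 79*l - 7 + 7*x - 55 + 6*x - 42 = 14*l^3 + l^2*(7*x - 16) + l*(20*x - 134) + 13*x - 104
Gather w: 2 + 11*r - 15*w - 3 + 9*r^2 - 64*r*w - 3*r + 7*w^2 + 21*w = 9*r^2 + 8*r + 7*w^2 + w*(6 - 64*r) - 1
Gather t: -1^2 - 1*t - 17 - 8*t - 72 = -9*t - 90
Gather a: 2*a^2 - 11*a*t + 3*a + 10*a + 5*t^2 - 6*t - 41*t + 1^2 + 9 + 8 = 2*a^2 + a*(13 - 11*t) + 5*t^2 - 47*t + 18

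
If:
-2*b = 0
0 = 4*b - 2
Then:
No Solution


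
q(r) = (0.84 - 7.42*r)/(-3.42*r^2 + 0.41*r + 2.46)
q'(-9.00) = -0.03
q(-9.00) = -0.24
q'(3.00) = -0.31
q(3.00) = 0.79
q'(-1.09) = -13.09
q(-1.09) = -4.35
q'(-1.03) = -20.33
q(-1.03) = -5.33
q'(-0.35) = -6.59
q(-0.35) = 1.81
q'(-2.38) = -0.55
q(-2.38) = -1.03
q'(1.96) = -1.07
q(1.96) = 1.39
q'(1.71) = -1.77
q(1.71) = 1.73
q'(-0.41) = -8.55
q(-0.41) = 2.26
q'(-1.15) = -9.15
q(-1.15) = -3.70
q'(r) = (0.84 - 7.42*r)*(6.84*r - 0.41)/(-3.42*r^2 + 0.41*r + 2.46)^2 - 7.42/(-3.42*r^2 + 0.41*r + 2.46)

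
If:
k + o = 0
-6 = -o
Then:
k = -6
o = 6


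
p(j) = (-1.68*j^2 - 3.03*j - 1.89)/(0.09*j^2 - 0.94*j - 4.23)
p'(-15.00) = 0.23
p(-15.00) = -11.10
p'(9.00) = 10.01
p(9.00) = 30.60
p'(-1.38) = -0.72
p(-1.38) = 0.33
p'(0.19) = 0.71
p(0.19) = 0.57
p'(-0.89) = -0.04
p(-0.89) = 0.16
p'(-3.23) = -256.31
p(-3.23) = 37.79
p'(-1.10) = -0.29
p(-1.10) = 0.19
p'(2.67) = 1.70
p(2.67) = 3.60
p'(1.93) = 1.41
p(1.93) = 2.45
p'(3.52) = 2.07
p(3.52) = 5.20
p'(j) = (0.94 - 0.18*j)*(-1.68*j^2 - 3.03*j - 1.89)/(0.09*j^2 - 0.94*j - 4.23)^2 + (-3.36*j - 3.03)/(0.09*j^2 - 0.94*j - 4.23) = (1.8519*j^2 + 14.553*j + 11.0403)/(0.0081*j^4 - 0.1692*j^3 + 0.1222*j^2 + 7.9524*j + 17.8929)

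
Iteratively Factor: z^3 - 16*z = (z - 4)*(z^2 + 4*z) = z*(z - 4)*(z + 4)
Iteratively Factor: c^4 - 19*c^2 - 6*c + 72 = (c + 3)*(c^3 - 3*c^2 - 10*c + 24) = (c + 3)^2*(c^2 - 6*c + 8) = (c - 4)*(c + 3)^2*(c - 2)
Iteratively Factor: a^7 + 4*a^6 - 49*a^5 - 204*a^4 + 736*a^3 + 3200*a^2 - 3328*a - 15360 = (a - 3)*(a^6 + 7*a^5 - 28*a^4 - 288*a^3 - 128*a^2 + 2816*a + 5120) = (a - 3)*(a + 4)*(a^5 + 3*a^4 - 40*a^3 - 128*a^2 + 384*a + 1280) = (a - 3)*(a + 4)^2*(a^4 - a^3 - 36*a^2 + 16*a + 320) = (a - 4)*(a - 3)*(a + 4)^2*(a^3 + 3*a^2 - 24*a - 80) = (a - 4)*(a - 3)*(a + 4)^3*(a^2 - a - 20) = (a - 4)*(a - 3)*(a + 4)^4*(a - 5)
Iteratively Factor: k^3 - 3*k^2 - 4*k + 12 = (k - 2)*(k^2 - k - 6) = (k - 3)*(k - 2)*(k + 2)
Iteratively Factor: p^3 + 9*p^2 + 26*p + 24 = (p + 3)*(p^2 + 6*p + 8) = (p + 3)*(p + 4)*(p + 2)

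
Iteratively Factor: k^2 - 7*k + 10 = (k - 2)*(k - 5)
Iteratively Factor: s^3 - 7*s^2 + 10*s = (s)*(s^2 - 7*s + 10) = s*(s - 5)*(s - 2)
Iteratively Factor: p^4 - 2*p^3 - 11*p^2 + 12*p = (p + 3)*(p^3 - 5*p^2 + 4*p) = (p - 1)*(p + 3)*(p^2 - 4*p) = (p - 4)*(p - 1)*(p + 3)*(p)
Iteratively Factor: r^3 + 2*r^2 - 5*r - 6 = (r - 2)*(r^2 + 4*r + 3) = (r - 2)*(r + 1)*(r + 3)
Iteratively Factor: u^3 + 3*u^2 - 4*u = (u + 4)*(u^2 - u) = u*(u + 4)*(u - 1)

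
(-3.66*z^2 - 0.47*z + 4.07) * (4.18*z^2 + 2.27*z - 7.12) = -15.2988*z^4 - 10.2728*z^3 + 42.0049*z^2 + 12.5853*z - 28.9784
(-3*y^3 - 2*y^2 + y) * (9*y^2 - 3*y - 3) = -27*y^5 - 9*y^4 + 24*y^3 + 3*y^2 - 3*y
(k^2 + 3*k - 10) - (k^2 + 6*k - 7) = -3*k - 3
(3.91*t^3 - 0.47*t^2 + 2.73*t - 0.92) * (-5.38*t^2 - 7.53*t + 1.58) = -21.0358*t^5 - 26.9137*t^4 - 4.9705*t^3 - 16.3499*t^2 + 11.241*t - 1.4536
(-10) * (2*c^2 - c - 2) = -20*c^2 + 10*c + 20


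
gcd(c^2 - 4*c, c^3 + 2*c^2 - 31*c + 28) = c - 4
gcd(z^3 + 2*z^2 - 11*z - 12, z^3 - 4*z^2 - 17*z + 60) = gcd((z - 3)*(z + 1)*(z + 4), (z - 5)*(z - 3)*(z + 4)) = z^2 + z - 12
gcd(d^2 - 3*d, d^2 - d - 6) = d - 3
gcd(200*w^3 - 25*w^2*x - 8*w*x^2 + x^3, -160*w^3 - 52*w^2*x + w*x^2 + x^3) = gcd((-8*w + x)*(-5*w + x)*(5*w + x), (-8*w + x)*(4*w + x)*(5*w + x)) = -40*w^2 - 3*w*x + x^2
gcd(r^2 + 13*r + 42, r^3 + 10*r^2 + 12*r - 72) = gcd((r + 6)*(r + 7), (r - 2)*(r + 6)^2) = r + 6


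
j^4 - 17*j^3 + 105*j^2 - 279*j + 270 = (j - 6)*(j - 5)*(j - 3)^2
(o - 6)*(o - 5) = o^2 - 11*o + 30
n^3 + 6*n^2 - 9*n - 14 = (n - 2)*(n + 1)*(n + 7)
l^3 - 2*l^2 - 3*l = l*(l - 3)*(l + 1)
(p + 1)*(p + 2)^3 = p^4 + 7*p^3 + 18*p^2 + 20*p + 8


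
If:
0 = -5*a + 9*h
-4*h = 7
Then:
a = -63/20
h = -7/4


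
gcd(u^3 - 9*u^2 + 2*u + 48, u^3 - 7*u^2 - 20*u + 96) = u^2 - 11*u + 24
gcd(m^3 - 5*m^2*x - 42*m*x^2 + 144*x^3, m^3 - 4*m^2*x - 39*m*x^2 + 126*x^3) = -m^2 - 3*m*x + 18*x^2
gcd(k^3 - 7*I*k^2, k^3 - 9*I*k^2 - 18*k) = k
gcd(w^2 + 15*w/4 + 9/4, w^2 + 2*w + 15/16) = w + 3/4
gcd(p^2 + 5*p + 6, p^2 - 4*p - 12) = p + 2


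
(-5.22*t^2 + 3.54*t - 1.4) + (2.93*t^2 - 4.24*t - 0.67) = -2.29*t^2 - 0.7*t - 2.07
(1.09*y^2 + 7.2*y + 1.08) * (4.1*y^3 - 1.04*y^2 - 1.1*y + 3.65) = 4.469*y^5 + 28.3864*y^4 - 4.259*y^3 - 5.0647*y^2 + 25.092*y + 3.942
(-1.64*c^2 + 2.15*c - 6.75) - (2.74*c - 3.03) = -1.64*c^2 - 0.59*c - 3.72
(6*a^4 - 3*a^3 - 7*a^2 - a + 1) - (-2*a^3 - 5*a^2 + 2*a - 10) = 6*a^4 - a^3 - 2*a^2 - 3*a + 11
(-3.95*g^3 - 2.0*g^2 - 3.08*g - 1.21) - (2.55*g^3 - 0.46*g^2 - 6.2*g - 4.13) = -6.5*g^3 - 1.54*g^2 + 3.12*g + 2.92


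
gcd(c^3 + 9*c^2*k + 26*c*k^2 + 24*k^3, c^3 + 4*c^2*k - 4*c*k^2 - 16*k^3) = c^2 + 6*c*k + 8*k^2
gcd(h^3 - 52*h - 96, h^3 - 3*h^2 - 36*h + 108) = h + 6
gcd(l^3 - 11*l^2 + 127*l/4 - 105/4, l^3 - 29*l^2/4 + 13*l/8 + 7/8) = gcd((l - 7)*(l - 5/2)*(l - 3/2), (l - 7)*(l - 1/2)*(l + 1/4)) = l - 7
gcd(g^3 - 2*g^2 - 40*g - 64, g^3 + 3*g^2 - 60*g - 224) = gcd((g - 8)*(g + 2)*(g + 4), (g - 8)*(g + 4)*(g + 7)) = g^2 - 4*g - 32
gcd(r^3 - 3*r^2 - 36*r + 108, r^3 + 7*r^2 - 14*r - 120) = r + 6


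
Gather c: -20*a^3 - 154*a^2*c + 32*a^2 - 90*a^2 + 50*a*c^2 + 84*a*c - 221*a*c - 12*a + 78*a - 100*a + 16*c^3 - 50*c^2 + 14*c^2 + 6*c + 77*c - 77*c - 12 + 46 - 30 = -20*a^3 - 58*a^2 - 34*a + 16*c^3 + c^2*(50*a - 36) + c*(-154*a^2 - 137*a + 6) + 4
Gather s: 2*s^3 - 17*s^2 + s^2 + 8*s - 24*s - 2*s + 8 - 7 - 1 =2*s^3 - 16*s^2 - 18*s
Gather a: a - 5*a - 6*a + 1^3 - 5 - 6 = -10*a - 10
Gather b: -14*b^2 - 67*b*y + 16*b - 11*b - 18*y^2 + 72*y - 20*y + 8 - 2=-14*b^2 + b*(5 - 67*y) - 18*y^2 + 52*y + 6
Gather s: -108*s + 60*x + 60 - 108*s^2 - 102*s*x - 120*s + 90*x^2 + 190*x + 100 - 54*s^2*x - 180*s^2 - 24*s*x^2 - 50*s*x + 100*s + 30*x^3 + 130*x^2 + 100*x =s^2*(-54*x - 288) + s*(-24*x^2 - 152*x - 128) + 30*x^3 + 220*x^2 + 350*x + 160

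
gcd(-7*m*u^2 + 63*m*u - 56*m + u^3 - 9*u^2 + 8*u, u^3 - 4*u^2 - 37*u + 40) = u^2 - 9*u + 8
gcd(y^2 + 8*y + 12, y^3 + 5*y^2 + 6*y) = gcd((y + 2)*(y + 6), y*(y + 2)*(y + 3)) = y + 2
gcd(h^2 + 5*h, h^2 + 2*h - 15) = h + 5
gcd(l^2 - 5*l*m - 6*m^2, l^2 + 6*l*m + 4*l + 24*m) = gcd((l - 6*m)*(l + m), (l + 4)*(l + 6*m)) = 1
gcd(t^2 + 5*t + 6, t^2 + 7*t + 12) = t + 3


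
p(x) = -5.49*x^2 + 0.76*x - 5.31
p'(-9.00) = 99.58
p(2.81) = -46.52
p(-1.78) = -24.06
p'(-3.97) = 44.35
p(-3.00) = -57.00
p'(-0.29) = 3.94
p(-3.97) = -94.85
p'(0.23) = -1.77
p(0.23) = -5.43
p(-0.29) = -5.99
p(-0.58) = -7.60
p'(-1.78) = 20.30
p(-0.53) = -7.25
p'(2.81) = -30.09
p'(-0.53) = 6.58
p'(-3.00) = 33.70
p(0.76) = -7.90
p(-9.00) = -456.84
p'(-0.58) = 7.13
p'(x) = 0.76 - 10.98*x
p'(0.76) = -7.58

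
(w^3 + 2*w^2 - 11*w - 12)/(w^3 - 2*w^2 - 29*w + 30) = (w^3 + 2*w^2 - 11*w - 12)/(w^3 - 2*w^2 - 29*w + 30)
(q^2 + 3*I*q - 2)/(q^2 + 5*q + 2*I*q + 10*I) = (q + I)/(q + 5)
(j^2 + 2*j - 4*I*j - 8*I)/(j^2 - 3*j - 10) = (j - 4*I)/(j - 5)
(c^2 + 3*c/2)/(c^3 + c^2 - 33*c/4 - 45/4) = 2*c/(2*c^2 - c - 15)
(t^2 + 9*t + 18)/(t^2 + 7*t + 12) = (t + 6)/(t + 4)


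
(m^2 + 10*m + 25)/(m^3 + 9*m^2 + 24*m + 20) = (m + 5)/(m^2 + 4*m + 4)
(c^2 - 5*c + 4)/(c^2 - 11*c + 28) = (c - 1)/(c - 7)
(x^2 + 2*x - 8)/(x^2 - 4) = (x + 4)/(x + 2)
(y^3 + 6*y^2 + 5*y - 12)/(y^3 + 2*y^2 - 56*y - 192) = (y^2 + 2*y - 3)/(y^2 - 2*y - 48)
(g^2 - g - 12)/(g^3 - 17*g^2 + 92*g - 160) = (g + 3)/(g^2 - 13*g + 40)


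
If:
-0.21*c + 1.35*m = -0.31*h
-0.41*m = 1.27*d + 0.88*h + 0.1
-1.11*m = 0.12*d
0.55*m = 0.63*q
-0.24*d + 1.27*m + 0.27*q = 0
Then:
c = -0.17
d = 0.00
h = -0.11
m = 0.00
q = 0.00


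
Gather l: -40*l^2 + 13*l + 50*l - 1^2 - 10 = -40*l^2 + 63*l - 11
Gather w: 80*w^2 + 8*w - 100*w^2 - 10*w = -20*w^2 - 2*w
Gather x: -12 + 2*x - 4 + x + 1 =3*x - 15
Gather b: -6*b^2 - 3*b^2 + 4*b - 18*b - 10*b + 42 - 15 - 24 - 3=-9*b^2 - 24*b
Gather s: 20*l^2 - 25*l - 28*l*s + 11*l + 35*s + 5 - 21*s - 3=20*l^2 - 14*l + s*(14 - 28*l) + 2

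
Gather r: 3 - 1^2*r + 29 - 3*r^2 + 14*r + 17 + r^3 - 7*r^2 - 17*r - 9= r^3 - 10*r^2 - 4*r + 40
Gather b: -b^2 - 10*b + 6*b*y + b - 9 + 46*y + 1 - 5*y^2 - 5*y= -b^2 + b*(6*y - 9) - 5*y^2 + 41*y - 8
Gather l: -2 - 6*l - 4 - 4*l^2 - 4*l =-4*l^2 - 10*l - 6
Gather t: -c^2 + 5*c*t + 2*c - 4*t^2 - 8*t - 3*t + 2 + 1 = -c^2 + 2*c - 4*t^2 + t*(5*c - 11) + 3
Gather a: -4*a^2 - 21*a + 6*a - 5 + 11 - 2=-4*a^2 - 15*a + 4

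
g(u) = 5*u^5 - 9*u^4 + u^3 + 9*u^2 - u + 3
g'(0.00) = -1.00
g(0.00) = 3.00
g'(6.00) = 24839.00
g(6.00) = 27753.00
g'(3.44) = 2131.80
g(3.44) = 1295.05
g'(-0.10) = -2.73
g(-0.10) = 3.19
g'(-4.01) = 8760.62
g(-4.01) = -7424.20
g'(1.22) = 15.44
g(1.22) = 10.57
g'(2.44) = 423.95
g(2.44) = 182.09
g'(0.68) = 6.65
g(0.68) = 5.60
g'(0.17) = 1.99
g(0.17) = 3.09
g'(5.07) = 11994.26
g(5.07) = 11162.73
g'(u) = 25*u^4 - 36*u^3 + 3*u^2 + 18*u - 1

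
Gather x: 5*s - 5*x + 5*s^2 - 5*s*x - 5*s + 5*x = 5*s^2 - 5*s*x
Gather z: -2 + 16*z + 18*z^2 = 18*z^2 + 16*z - 2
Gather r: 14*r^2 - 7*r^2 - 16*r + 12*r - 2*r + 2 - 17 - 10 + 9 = 7*r^2 - 6*r - 16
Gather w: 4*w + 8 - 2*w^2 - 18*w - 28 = -2*w^2 - 14*w - 20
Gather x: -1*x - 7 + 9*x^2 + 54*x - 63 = 9*x^2 + 53*x - 70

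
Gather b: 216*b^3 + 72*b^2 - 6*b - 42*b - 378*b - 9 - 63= 216*b^3 + 72*b^2 - 426*b - 72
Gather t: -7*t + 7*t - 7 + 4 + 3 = 0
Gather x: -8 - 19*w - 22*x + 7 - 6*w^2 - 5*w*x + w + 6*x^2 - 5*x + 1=-6*w^2 - 18*w + 6*x^2 + x*(-5*w - 27)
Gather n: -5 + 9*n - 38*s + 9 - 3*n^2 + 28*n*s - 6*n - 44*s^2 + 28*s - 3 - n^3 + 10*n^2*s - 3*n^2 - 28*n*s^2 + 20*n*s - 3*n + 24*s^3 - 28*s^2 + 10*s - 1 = -n^3 + n^2*(10*s - 6) + n*(-28*s^2 + 48*s) + 24*s^3 - 72*s^2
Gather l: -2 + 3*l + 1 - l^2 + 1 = -l^2 + 3*l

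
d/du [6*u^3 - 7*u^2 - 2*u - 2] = 18*u^2 - 14*u - 2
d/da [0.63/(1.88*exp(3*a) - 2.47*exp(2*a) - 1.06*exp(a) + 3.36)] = (-3.5532*exp(2*a) + 3.1122*exp(a) + 0.6678)*exp(a)/(1.88*exp(3*a) - 2.47*exp(2*a) - 1.06*exp(a) + 3.36)^2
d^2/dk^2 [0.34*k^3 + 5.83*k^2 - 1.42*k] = 2.04*k + 11.66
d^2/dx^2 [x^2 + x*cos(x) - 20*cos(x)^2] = -x*cos(x) - 80*sin(x)^2 - 2*sin(x) + 42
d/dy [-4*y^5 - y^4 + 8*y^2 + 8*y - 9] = -20*y^4 - 4*y^3 + 16*y + 8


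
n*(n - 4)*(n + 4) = n^3 - 16*n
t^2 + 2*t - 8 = (t - 2)*(t + 4)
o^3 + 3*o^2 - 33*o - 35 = (o - 5)*(o + 1)*(o + 7)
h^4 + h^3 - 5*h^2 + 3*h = h*(h - 1)^2*(h + 3)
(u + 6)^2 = u^2 + 12*u + 36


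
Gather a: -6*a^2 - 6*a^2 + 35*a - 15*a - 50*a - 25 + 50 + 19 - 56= -12*a^2 - 30*a - 12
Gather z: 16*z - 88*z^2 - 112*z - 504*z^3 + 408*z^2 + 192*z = -504*z^3 + 320*z^2 + 96*z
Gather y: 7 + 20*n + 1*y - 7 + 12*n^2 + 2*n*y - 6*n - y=12*n^2 + 2*n*y + 14*n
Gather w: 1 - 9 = -8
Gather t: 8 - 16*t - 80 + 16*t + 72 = 0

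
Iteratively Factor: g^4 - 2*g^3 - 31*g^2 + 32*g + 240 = (g - 5)*(g^3 + 3*g^2 - 16*g - 48) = (g - 5)*(g + 3)*(g^2 - 16) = (g - 5)*(g + 3)*(g + 4)*(g - 4)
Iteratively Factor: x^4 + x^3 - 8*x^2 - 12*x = (x + 2)*(x^3 - x^2 - 6*x) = x*(x + 2)*(x^2 - x - 6) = x*(x - 3)*(x + 2)*(x + 2)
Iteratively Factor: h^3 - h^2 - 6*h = (h + 2)*(h^2 - 3*h) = (h - 3)*(h + 2)*(h)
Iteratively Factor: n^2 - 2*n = (n - 2)*(n)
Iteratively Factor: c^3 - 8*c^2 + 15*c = (c - 3)*(c^2 - 5*c) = (c - 5)*(c - 3)*(c)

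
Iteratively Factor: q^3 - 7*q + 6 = (q - 1)*(q^2 + q - 6) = (q - 1)*(q + 3)*(q - 2)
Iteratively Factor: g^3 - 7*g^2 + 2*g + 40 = (g - 4)*(g^2 - 3*g - 10) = (g - 5)*(g - 4)*(g + 2)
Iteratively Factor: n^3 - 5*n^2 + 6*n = (n - 2)*(n^2 - 3*n) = n*(n - 2)*(n - 3)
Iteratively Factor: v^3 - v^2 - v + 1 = (v - 1)*(v^2 - 1) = (v - 1)^2*(v + 1)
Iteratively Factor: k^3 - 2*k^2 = (k - 2)*(k^2) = k*(k - 2)*(k)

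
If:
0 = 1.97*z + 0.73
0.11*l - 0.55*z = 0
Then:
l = -1.85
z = -0.37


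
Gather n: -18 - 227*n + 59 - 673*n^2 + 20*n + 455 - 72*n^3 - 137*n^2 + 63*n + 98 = -72*n^3 - 810*n^2 - 144*n + 594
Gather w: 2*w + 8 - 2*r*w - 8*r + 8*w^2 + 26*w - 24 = -8*r + 8*w^2 + w*(28 - 2*r) - 16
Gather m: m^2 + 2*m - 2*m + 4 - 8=m^2 - 4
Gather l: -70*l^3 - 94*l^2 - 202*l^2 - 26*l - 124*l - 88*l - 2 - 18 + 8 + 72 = -70*l^3 - 296*l^2 - 238*l + 60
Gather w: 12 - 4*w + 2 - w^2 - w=-w^2 - 5*w + 14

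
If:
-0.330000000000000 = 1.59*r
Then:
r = -0.21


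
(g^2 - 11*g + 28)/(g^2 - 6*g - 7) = (g - 4)/(g + 1)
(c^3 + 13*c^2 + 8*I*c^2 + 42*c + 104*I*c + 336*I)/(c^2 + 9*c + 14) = (c^2 + c*(6 + 8*I) + 48*I)/(c + 2)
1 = 1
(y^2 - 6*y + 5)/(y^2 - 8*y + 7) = (y - 5)/(y - 7)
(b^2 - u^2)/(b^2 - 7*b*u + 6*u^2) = (-b - u)/(-b + 6*u)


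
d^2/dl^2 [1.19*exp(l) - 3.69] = 1.19*exp(l)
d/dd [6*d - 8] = 6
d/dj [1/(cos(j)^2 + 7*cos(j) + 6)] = (2*cos(j) + 7)*sin(j)/(cos(j)^2 + 7*cos(j) + 6)^2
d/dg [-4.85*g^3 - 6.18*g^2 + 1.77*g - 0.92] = -14.55*g^2 - 12.36*g + 1.77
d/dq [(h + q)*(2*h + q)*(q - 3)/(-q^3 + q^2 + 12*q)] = (q*(-q^2 + q + 12)*((h + q)*(2*h + q) + (h + q)*(q - 3) + (2*h + q)*(q - 3)) - (h + q)*(2*h + q)*(q - 3)*(-3*q^2 + 2*q + 12))/(q^2*(-q^2 + q + 12)^2)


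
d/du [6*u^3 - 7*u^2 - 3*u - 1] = 18*u^2 - 14*u - 3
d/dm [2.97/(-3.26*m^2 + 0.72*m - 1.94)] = (19.3644*m - 2.1384)/(3.26*m^2 - 0.72*m + 1.94)^2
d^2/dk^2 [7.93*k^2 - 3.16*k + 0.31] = 15.8600000000000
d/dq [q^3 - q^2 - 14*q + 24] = 3*q^2 - 2*q - 14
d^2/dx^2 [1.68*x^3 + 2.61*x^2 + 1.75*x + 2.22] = 10.08*x + 5.22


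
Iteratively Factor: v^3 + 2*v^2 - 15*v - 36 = (v - 4)*(v^2 + 6*v + 9) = (v - 4)*(v + 3)*(v + 3)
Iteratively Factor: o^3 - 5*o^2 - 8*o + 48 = (o - 4)*(o^2 - o - 12) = (o - 4)*(o + 3)*(o - 4)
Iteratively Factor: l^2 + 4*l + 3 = (l + 1)*(l + 3)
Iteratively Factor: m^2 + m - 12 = (m + 4)*(m - 3)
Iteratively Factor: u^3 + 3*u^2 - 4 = (u + 2)*(u^2 + u - 2) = (u - 1)*(u + 2)*(u + 2)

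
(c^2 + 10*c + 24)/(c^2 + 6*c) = (c + 4)/c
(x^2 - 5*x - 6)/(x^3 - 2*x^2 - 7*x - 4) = (x - 6)/(x^2 - 3*x - 4)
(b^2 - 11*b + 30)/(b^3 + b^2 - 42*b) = (b - 5)/(b*(b + 7))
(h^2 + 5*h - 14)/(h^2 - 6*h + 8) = (h + 7)/(h - 4)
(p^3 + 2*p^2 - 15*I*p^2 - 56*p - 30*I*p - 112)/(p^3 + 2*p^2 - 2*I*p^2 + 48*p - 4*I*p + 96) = (p - 7*I)/(p + 6*I)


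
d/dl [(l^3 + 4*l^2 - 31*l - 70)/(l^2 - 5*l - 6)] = (l^4 - 10*l^3 - 7*l^2 + 92*l - 164)/(l^4 - 10*l^3 + 13*l^2 + 60*l + 36)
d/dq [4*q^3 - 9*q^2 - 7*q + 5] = 12*q^2 - 18*q - 7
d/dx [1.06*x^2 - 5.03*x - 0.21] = 2.12*x - 5.03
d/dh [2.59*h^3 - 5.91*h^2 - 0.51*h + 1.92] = 7.77*h^2 - 11.82*h - 0.51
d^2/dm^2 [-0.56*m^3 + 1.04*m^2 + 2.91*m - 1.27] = 2.08 - 3.36*m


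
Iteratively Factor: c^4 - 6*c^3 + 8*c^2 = (c)*(c^3 - 6*c^2 + 8*c) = c*(c - 2)*(c^2 - 4*c) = c*(c - 4)*(c - 2)*(c)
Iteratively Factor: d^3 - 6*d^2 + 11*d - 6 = (d - 2)*(d^2 - 4*d + 3) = (d - 3)*(d - 2)*(d - 1)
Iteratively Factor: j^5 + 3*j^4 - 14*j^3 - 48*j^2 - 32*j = (j + 1)*(j^4 + 2*j^3 - 16*j^2 - 32*j) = (j + 1)*(j + 2)*(j^3 - 16*j) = (j - 4)*(j + 1)*(j + 2)*(j^2 + 4*j) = j*(j - 4)*(j + 1)*(j + 2)*(j + 4)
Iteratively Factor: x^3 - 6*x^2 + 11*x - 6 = (x - 1)*(x^2 - 5*x + 6) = (x - 3)*(x - 1)*(x - 2)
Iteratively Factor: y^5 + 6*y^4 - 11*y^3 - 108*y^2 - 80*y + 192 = (y - 4)*(y^4 + 10*y^3 + 29*y^2 + 8*y - 48) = (y - 4)*(y + 4)*(y^3 + 6*y^2 + 5*y - 12) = (y - 4)*(y - 1)*(y + 4)*(y^2 + 7*y + 12) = (y - 4)*(y - 1)*(y + 3)*(y + 4)*(y + 4)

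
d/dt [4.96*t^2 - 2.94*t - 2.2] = 9.92*t - 2.94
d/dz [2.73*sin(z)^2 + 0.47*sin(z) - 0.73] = (5.46*sin(z) + 0.47)*cos(z)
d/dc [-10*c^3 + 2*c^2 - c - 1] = -30*c^2 + 4*c - 1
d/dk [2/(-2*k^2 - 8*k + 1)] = 8*(k + 2)/(2*k^2 + 8*k - 1)^2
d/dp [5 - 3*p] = -3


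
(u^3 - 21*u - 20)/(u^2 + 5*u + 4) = u - 5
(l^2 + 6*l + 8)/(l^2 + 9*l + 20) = (l + 2)/(l + 5)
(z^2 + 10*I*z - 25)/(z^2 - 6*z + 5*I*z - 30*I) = (z + 5*I)/(z - 6)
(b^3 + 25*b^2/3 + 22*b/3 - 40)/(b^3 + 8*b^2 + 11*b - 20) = (b^2 + 13*b/3 - 10)/(b^2 + 4*b - 5)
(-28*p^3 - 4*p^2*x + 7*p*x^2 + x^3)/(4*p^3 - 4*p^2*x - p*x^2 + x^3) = (7*p + x)/(-p + x)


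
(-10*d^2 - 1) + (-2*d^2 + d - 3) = -12*d^2 + d - 4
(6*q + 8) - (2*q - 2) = 4*q + 10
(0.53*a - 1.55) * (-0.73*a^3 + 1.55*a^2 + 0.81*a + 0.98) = -0.3869*a^4 + 1.953*a^3 - 1.9732*a^2 - 0.7361*a - 1.519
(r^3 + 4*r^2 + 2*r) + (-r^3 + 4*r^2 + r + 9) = 8*r^2 + 3*r + 9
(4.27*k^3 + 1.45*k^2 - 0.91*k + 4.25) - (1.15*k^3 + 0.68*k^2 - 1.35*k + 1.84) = 3.12*k^3 + 0.77*k^2 + 0.44*k + 2.41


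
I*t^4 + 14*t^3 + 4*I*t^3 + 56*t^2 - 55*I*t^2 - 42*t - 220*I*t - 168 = (t + 4)*(t - 7*I)*(t - 6*I)*(I*t + 1)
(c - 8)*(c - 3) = c^2 - 11*c + 24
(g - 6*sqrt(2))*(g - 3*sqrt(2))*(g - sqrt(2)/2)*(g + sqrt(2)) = g^4 - 17*sqrt(2)*g^3/2 + 26*g^2 + 27*sqrt(2)*g - 36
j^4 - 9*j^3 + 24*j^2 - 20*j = j*(j - 5)*(j - 2)^2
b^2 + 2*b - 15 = (b - 3)*(b + 5)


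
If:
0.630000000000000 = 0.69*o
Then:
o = 0.91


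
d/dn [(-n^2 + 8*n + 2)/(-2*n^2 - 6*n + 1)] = 2*(11*n^2 + 3*n + 10)/(4*n^4 + 24*n^3 + 32*n^2 - 12*n + 1)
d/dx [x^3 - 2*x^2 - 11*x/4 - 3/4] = 3*x^2 - 4*x - 11/4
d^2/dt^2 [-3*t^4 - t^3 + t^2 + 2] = -36*t^2 - 6*t + 2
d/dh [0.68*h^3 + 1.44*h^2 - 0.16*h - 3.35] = 2.04*h^2 + 2.88*h - 0.16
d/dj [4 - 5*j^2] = -10*j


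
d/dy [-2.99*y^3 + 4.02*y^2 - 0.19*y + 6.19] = -8.97*y^2 + 8.04*y - 0.19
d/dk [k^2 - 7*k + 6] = 2*k - 7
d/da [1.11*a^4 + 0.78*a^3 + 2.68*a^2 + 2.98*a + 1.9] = 4.44*a^3 + 2.34*a^2 + 5.36*a + 2.98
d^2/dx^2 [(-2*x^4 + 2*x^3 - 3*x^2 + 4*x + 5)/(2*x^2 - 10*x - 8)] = (-2*x^6 + 30*x^5 - 126*x^4 - 273*x^3 - 93*x^2 + 69*x + 17)/(x^6 - 15*x^5 + 63*x^4 - 5*x^3 - 252*x^2 - 240*x - 64)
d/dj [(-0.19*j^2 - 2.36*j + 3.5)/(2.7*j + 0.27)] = (-0.513*j^2 - 0.1026*j - 10.0872)/(7.29*j^2 + 1.458*j + 0.0729)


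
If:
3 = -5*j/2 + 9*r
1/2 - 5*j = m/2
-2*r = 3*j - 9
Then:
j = 75/32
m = -359/16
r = 63/64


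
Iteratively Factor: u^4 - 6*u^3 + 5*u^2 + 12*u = (u)*(u^3 - 6*u^2 + 5*u + 12) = u*(u + 1)*(u^2 - 7*u + 12) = u*(u - 3)*(u + 1)*(u - 4)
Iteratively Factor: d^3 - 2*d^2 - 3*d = (d - 3)*(d^2 + d) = d*(d - 3)*(d + 1)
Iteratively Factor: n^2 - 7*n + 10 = (n - 5)*(n - 2)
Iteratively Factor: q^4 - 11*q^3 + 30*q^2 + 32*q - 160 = (q - 4)*(q^3 - 7*q^2 + 2*q + 40) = (q - 4)^2*(q^2 - 3*q - 10) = (q - 4)^2*(q + 2)*(q - 5)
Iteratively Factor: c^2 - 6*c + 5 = (c - 5)*(c - 1)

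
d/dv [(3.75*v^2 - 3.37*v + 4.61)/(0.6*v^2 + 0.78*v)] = (4.947*v^2 - 5.532*v - 3.5958)/(v^2*(0.36*v^2 + 0.936*v + 0.6084))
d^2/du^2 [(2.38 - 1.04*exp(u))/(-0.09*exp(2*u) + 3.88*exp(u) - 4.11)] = (0.008424*exp(4*u) + 0.286056*exp(3*u) + 0.185112000000011*exp(2*u) - 15.723352*exp(u) - 20.3856)*exp(u)/(0.000729*exp(6*u) - 0.094284*exp(5*u) + 4.164561*exp(4*u) - 67.022344*exp(3*u) + 190.181619*exp(2*u) - 196.624044*exp(u) + 69.426531)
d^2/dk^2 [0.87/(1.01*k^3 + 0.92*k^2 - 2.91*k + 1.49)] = (-(5.2722*k + 1.6008)*(1.01*k^3 + 0.92*k^2 - 2.91*k + 1.49) + 0.87*(3.03*k^2 + 1.84*k - 2.91)*(6.06*k^2 + 3.68*k - 5.82))/(1.01*k^3 + 0.92*k^2 - 2.91*k + 1.49)^3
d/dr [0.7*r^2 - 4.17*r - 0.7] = 1.4*r - 4.17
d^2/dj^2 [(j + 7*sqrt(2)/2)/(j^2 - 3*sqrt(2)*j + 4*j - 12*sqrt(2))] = ((2*j + 7*sqrt(2))*(2*j - 3*sqrt(2) + 4)^2 - (6*j + sqrt(2) + 8)*(j^2 - 3*sqrt(2)*j + 4*j - 12*sqrt(2)))/(j^2 - 3*sqrt(2)*j + 4*j - 12*sqrt(2))^3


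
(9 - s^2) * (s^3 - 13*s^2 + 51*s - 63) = -s^5 + 13*s^4 - 42*s^3 - 54*s^2 + 459*s - 567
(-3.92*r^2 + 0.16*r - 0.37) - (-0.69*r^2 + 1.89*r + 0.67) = -3.23*r^2 - 1.73*r - 1.04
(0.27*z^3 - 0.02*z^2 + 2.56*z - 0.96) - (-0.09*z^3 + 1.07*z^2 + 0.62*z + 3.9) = 0.36*z^3 - 1.09*z^2 + 1.94*z - 4.86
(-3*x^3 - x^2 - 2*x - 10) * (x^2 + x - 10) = -3*x^5 - 4*x^4 + 27*x^3 - 2*x^2 + 10*x + 100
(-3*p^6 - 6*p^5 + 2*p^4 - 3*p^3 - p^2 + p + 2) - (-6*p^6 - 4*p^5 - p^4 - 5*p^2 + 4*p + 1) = 3*p^6 - 2*p^5 + 3*p^4 - 3*p^3 + 4*p^2 - 3*p + 1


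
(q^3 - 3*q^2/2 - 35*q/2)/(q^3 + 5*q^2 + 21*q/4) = 2*(q - 5)/(2*q + 3)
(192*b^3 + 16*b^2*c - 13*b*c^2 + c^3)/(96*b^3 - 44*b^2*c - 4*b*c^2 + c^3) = (24*b^2 + 5*b*c - c^2)/(12*b^2 - 4*b*c - c^2)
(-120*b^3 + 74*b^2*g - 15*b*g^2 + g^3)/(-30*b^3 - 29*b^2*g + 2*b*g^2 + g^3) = (24*b^2 - 10*b*g + g^2)/(6*b^2 + 7*b*g + g^2)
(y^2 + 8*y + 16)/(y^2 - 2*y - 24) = (y + 4)/(y - 6)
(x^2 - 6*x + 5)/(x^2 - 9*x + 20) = (x - 1)/(x - 4)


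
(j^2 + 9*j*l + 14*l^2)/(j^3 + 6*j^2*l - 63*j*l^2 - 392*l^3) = (j + 2*l)/(j^2 - j*l - 56*l^2)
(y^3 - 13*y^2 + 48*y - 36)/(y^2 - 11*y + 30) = (y^2 - 7*y + 6)/(y - 5)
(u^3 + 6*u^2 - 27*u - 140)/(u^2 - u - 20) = u + 7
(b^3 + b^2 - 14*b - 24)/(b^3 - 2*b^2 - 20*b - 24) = (b^2 - b - 12)/(b^2 - 4*b - 12)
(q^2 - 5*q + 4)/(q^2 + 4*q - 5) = (q - 4)/(q + 5)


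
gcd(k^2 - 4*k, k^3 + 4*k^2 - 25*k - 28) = k - 4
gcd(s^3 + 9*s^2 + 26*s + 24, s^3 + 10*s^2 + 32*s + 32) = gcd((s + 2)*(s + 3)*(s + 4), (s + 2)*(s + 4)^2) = s^2 + 6*s + 8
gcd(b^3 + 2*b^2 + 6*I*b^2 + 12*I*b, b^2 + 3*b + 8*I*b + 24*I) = 1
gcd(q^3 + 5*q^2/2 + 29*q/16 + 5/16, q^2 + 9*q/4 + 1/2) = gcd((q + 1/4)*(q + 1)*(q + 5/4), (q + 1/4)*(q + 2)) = q + 1/4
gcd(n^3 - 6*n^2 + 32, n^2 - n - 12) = n - 4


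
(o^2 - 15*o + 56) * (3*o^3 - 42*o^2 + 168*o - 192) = 3*o^5 - 87*o^4 + 966*o^3 - 5064*o^2 + 12288*o - 10752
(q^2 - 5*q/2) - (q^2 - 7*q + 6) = 9*q/2 - 6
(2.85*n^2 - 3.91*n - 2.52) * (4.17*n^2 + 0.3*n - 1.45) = 11.8845*n^4 - 15.4497*n^3 - 15.8139*n^2 + 4.9135*n + 3.654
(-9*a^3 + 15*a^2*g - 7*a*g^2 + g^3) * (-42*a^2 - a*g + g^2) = 378*a^5 - 621*a^4*g + 270*a^3*g^2 - 20*a^2*g^3 - 8*a*g^4 + g^5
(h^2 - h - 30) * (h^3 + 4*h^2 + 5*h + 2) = h^5 + 3*h^4 - 29*h^3 - 123*h^2 - 152*h - 60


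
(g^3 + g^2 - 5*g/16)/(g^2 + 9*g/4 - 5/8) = g*(4*g + 5)/(2*(2*g + 5))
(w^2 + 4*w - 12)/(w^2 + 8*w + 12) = (w - 2)/(w + 2)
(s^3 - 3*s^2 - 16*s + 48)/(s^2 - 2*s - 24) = (s^2 - 7*s + 12)/(s - 6)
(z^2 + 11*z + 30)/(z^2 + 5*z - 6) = (z + 5)/(z - 1)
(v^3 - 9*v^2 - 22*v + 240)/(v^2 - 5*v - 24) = (v^2 - v - 30)/(v + 3)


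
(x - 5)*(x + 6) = x^2 + x - 30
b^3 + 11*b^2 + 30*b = b*(b + 5)*(b + 6)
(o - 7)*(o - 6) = o^2 - 13*o + 42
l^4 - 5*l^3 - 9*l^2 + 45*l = l*(l - 5)*(l - 3)*(l + 3)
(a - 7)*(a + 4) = a^2 - 3*a - 28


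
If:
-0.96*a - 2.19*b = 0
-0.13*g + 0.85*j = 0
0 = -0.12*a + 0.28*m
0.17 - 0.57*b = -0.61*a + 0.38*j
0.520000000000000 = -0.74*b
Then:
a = 1.60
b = -0.70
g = 26.64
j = 4.07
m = 0.69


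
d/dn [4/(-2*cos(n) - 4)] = -2*sin(n)/(cos(n) + 2)^2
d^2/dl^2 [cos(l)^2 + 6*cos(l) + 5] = -6*cos(l) - 2*cos(2*l)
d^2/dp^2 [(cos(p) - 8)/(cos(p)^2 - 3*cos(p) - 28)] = (9*sin(p)^4*cos(p) - 29*sin(p)^4 + 1062*sin(p)^2 + 1322*cos(p) + 123*cos(3*p)/2 - cos(5*p)/2 - 273)/(sin(p)^2 + 3*cos(p) + 27)^3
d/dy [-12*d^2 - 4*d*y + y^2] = -4*d + 2*y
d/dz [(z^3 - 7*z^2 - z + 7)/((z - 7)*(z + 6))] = (z^2 + 12*z + 1)/(z^2 + 12*z + 36)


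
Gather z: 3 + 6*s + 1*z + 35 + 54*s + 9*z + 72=60*s + 10*z + 110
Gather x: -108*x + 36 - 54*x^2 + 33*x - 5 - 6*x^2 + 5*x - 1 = -60*x^2 - 70*x + 30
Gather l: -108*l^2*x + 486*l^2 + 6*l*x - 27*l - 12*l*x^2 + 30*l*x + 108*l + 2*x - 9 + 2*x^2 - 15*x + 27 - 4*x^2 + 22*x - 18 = l^2*(486 - 108*x) + l*(-12*x^2 + 36*x + 81) - 2*x^2 + 9*x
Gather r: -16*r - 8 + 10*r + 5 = -6*r - 3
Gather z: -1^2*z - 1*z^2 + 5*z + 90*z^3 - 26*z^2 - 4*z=90*z^3 - 27*z^2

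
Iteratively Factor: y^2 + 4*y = (y + 4)*(y)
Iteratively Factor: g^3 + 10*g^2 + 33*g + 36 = (g + 3)*(g^2 + 7*g + 12) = (g + 3)*(g + 4)*(g + 3)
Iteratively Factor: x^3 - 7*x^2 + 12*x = (x - 3)*(x^2 - 4*x) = (x - 4)*(x - 3)*(x)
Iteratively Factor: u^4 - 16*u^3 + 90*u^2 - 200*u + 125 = (u - 5)*(u^3 - 11*u^2 + 35*u - 25) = (u - 5)^2*(u^2 - 6*u + 5) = (u - 5)^2*(u - 1)*(u - 5)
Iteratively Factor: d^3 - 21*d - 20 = (d - 5)*(d^2 + 5*d + 4) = (d - 5)*(d + 4)*(d + 1)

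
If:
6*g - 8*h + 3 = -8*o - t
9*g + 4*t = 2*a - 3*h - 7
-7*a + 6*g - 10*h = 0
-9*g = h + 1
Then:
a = 64*t/53 + 94/53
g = 14*t/159 + 4/159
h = -42*t/53 - 65/53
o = -417*t/424 - 687/424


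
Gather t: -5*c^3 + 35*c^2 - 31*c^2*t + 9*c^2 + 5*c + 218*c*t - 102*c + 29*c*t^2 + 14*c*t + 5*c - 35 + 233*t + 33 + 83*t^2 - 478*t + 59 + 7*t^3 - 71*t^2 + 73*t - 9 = -5*c^3 + 44*c^2 - 92*c + 7*t^3 + t^2*(29*c + 12) + t*(-31*c^2 + 232*c - 172) + 48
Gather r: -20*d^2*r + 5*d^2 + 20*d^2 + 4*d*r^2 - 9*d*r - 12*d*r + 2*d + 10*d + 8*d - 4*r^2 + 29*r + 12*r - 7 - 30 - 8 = 25*d^2 + 20*d + r^2*(4*d - 4) + r*(-20*d^2 - 21*d + 41) - 45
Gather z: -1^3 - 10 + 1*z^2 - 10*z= z^2 - 10*z - 11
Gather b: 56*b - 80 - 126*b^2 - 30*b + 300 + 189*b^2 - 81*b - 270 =63*b^2 - 55*b - 50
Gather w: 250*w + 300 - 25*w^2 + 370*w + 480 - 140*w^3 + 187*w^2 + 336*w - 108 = -140*w^3 + 162*w^2 + 956*w + 672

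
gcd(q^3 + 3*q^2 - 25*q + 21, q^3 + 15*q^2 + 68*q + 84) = q + 7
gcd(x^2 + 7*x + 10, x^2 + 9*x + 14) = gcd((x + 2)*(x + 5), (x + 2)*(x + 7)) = x + 2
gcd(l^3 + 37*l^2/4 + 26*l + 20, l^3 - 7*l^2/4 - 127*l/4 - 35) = l^2 + 21*l/4 + 5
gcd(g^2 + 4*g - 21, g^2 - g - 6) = g - 3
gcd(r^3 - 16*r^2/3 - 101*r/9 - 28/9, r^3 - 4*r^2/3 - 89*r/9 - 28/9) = r + 1/3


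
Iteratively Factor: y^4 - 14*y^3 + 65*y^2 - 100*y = (y - 5)*(y^3 - 9*y^2 + 20*y) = (y - 5)*(y - 4)*(y^2 - 5*y) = y*(y - 5)*(y - 4)*(y - 5)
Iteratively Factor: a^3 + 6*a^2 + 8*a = (a + 4)*(a^2 + 2*a) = (a + 2)*(a + 4)*(a)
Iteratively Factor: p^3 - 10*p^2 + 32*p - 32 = (p - 4)*(p^2 - 6*p + 8) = (p - 4)*(p - 2)*(p - 4)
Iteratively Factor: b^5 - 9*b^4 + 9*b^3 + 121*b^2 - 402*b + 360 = (b - 2)*(b^4 - 7*b^3 - 5*b^2 + 111*b - 180) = (b - 3)*(b - 2)*(b^3 - 4*b^2 - 17*b + 60) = (b - 3)*(b - 2)*(b + 4)*(b^2 - 8*b + 15) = (b - 5)*(b - 3)*(b - 2)*(b + 4)*(b - 3)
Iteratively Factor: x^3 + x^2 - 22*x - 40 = (x + 4)*(x^2 - 3*x - 10) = (x - 5)*(x + 4)*(x + 2)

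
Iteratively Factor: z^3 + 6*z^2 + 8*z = (z + 4)*(z^2 + 2*z) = z*(z + 4)*(z + 2)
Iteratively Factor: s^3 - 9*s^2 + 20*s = (s - 4)*(s^2 - 5*s) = (s - 5)*(s - 4)*(s)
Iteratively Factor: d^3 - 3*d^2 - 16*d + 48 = (d - 3)*(d^2 - 16) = (d - 4)*(d - 3)*(d + 4)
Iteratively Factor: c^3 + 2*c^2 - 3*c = (c)*(c^2 + 2*c - 3) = c*(c - 1)*(c + 3)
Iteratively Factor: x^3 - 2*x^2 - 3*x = (x + 1)*(x^2 - 3*x) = x*(x + 1)*(x - 3)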